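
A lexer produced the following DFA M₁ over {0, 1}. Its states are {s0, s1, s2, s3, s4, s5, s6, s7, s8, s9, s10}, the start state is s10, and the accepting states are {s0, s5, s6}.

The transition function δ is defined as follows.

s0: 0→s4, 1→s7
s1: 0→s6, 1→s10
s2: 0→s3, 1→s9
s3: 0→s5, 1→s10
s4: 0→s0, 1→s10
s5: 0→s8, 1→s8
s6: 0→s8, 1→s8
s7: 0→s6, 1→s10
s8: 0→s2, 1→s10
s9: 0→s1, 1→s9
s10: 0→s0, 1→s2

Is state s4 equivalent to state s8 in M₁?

P0 = {s0,s5,s6} | {s1,s2,s3,s4,s7,s8,s9,s10}.
Refine {s1,s2,s3,s4,s7,s8,s9,s10} on symbol 0: members go to different blocks, giving {s1,s3,s4,s7,s10} and {s2,s8,s9}.
Split {s0,s5,s6} by δ(·,0) → {s5,s6} and {s0}.
Refine {s1,s3,s4,s7,s10} on symbol 0: members go to different blocks, giving {s1,s3,s7} and {s4,s10}.
Refine {s2,s8,s9} on symbol 0: members go to different blocks, giving {s2,s9} and {s8}.
Split {s4,s10} by δ(·,1) → {s4} and {s10}.
No further refinement is possible. Final partition (7 blocks): {s5,s6} | {s1,s3,s7} | {s2,s9} | {s0} | {s4} | {s8} | {s10}.
s4 and s8 end up in different blocks, so they are distinguishable. For instance, the string '0' is accepted from only s4.

No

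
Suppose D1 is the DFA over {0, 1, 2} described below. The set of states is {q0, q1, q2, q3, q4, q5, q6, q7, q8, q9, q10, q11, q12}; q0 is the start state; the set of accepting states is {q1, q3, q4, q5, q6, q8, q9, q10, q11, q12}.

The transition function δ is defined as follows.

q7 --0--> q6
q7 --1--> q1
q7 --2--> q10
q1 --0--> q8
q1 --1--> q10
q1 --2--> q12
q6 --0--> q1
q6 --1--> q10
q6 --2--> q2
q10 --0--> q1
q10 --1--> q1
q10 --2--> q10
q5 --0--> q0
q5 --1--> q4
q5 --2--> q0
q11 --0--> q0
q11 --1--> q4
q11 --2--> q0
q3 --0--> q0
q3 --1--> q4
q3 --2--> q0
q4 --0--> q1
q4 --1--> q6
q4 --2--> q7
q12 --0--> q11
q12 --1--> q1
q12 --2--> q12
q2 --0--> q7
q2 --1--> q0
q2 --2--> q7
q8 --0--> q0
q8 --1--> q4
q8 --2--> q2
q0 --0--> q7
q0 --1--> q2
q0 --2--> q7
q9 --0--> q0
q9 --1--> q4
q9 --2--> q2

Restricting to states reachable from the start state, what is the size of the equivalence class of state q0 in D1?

2

Reachable states from the start: {q0,q1,q2,q4,q6,q7,q8,q10,q11,q12}. Unreachable: {q3,q5,q9} — drop them.
Start with accepting vs non-accepting: {q1,q4,q6,q8,q10,q11,q12} | {q0,q2,q7}.
On input 0, block {q1,q4,q6,q8,q10,q11,q12} splits into {q1,q4,q6,q10,q12} and {q8,q11}.
On input 0, block {q1,q4,q6,q10,q12} splits into {q4,q6,q10} and {q1,q12}.
On input 1, block {q4,q6,q10} splits into {q4,q6} and {q10}.
Refine {q4,q6} on symbol 1: members go to different blocks, giving {q4} and {q6}.
On input 0, block {q0,q2,q7} splits into {q0,q2} and {q7}.
Split {q1,q12} by δ(·,1) → {q1} and {q12}.
No further refinement is possible. Final partition (8 blocks): {q4} | {q0,q2} | {q8,q11} | {q1} | {q10} | {q6} | {q7} | {q12}.
State q0 belongs to the block {q0,q2}, which has 2 states.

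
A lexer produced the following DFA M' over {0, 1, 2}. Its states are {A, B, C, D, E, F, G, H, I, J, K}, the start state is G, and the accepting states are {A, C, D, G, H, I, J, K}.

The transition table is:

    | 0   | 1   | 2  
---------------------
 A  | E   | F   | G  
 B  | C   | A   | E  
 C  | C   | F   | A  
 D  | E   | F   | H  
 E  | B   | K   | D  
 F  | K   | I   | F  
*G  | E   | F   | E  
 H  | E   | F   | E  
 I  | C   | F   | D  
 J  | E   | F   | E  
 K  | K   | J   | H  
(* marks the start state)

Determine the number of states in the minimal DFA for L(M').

7

Start with accepting vs non-accepting: {A,C,D,G,H,I,J,K} | {B,E,F}.
Split {A,C,D,G,H,I,J,K} by δ(·,0) → {A,D,G,H,J} and {C,I,K}.
On input 2, block {A,D,G,H,J} splits into {G,H,J} and {A,D}.
Refine {B,E,F} on symbol 0: members go to different blocks, giving {B,F} and {E}.
Split {B,F} by δ(·,1) → {B} and {F}.
Split {C,I,K} by δ(·,1) → {C,I} and {K}.
No further refinement is possible. Final partition (7 blocks): {G,H,J} | {B} | {C,I} | {A,D} | {E} | {F} | {K}.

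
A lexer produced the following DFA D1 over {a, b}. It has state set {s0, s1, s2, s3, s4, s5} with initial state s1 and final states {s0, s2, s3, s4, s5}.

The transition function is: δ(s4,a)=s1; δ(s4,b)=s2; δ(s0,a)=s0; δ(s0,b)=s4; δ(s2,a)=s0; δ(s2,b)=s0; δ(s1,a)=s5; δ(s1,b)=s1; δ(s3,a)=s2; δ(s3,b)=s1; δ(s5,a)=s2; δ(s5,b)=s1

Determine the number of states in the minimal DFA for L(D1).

First remove the unreachable states {s3}; 5 states remain.
Start with accepting vs non-accepting: {s0,s2,s4,s5} | {s1}.
Refine {s0,s2,s4,s5} on symbol a: members go to different blocks, giving {s0,s2,s5} and {s4}.
On input b, block {s0,s2,s5} splits into {s0} and {s2} and {s5}.
Stable partition: {s0} | {s1} | {s4} | {s2} | {s5} — 5 equivalence classes.

5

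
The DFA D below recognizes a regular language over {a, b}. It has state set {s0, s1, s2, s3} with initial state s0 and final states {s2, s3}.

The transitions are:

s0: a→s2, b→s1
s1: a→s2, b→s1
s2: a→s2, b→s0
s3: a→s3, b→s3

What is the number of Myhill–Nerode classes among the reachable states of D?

States {s3} cannot be reached from the start state, so discard them.
P0 = {s2} | {s0,s1}.
No further refinement is possible. Final partition (2 blocks): {s2} | {s0,s1}.

2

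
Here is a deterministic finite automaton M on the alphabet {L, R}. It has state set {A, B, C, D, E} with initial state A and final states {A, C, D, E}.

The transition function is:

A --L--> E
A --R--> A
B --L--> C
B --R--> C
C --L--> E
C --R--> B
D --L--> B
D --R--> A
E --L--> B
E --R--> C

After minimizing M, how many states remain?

States {D} cannot be reached from the start state, so discard them.
P0 = {A,C,E} | {B}.
Refine {A,C,E} on symbol L: members go to different blocks, giving {A,C} and {E}.
Refine {A,C} on symbol R: members go to different blocks, giving {A} and {C}.
The partition is now stable with 4 blocks: {A} | {B} | {E} | {C}.

4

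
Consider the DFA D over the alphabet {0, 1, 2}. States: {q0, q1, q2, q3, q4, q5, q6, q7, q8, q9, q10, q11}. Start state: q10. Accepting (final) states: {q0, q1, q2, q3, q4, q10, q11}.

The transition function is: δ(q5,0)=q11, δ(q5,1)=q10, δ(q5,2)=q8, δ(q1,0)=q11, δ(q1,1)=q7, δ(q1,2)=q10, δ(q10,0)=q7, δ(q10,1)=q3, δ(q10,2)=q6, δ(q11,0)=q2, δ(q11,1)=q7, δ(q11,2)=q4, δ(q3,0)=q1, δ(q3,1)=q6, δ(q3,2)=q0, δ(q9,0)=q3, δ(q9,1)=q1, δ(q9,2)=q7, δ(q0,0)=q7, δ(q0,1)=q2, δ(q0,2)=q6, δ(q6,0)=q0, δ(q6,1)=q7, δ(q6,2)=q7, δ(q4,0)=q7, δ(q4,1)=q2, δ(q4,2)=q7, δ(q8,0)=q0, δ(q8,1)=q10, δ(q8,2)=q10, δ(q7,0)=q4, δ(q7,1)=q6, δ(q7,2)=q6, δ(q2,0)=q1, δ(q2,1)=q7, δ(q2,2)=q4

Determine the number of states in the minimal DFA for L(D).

First remove the unreachable states {q5,q8,q9}; 9 states remain.
P0 = {q0,q1,q2,q3,q4,q10,q11} | {q6,q7}.
Refine {q0,q1,q2,q3,q4,q10,q11} on symbol 0: members go to different blocks, giving {q1,q2,q3,q11} and {q0,q4,q10}.
Stable partition: {q1,q2,q3,q11} | {q6,q7} | {q0,q4,q10} — 3 equivalence classes.

3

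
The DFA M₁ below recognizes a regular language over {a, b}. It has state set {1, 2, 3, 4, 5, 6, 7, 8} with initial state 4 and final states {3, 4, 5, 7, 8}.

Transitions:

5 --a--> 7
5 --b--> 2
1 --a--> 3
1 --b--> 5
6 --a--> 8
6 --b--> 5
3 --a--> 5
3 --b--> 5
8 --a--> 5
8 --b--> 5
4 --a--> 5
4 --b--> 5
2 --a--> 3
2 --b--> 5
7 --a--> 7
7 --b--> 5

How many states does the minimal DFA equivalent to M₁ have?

4

States {1,6,8} cannot be reached from the start state, so discard them.
P0 = {3,4,5,7} | {2}.
Refine {3,4,5,7} on symbol b: members go to different blocks, giving {3,4,7} and {5}.
Refine {3,4,7} on symbol a: members go to different blocks, giving {3,4} and {7}.
Stable partition: {3,4} | {2} | {5} | {7} — 4 equivalence classes.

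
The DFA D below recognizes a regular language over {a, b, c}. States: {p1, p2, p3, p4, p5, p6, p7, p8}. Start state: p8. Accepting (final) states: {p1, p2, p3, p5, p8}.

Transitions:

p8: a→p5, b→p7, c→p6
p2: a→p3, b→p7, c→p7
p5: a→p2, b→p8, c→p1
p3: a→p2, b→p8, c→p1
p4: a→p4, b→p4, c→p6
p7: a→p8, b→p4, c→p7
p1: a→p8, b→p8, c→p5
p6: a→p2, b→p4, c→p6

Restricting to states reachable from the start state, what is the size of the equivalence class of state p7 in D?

2

All states are reachable from the start state.
Initial partition by acceptance: {p1,p2,p3,p5,p8} | {p4,p6,p7}.
On input b, block {p1,p2,p3,p5,p8} splits into {p1,p3,p5} and {p2,p8}.
Refine {p4,p6,p7} on symbol a: members go to different blocks, giving {p6,p7} and {p4}.
Stable partition: {p1,p3,p5} | {p6,p7} | {p2,p8} | {p4} — 4 equivalence classes.
State p7 belongs to the block {p6,p7}, which has 2 states.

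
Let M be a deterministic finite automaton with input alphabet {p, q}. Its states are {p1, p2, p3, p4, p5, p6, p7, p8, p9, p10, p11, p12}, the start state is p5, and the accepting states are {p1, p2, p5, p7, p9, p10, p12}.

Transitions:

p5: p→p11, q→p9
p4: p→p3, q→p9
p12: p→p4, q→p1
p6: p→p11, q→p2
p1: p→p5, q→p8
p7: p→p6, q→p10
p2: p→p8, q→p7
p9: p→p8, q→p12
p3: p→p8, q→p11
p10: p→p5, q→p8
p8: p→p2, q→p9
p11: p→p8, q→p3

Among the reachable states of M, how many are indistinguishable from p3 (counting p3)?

Every state is reachable, so we keep all 12.
Start with accepting vs non-accepting: {p1,p2,p5,p7,p9,p10,p12} | {p3,p4,p6,p8,p11}.
On input p, block {p1,p2,p5,p7,p9,p10,p12} splits into {p2,p5,p7,p9,p12} and {p1,p10}.
On input q, block {p2,p5,p7,p9,p12} splits into {p2,p5,p9} and {p7,p12}.
On input q, block {p2,p5,p9} splits into {p2,p9} and {p5}.
Refine {p3,p4,p6,p8,p11} on symbol p: members go to different blocks, giving {p3,p4,p6,p11} and {p8}.
On input p, block {p3,p4,p6,p11} splits into {p3,p11} and {p4,p6}.
No further refinement is possible. Final partition (7 blocks): {p2,p9} | {p3,p11} | {p1,p10} | {p7,p12} | {p5} | {p8} | {p4,p6}.
State p3 belongs to the block {p3,p11}, which has 2 states.

2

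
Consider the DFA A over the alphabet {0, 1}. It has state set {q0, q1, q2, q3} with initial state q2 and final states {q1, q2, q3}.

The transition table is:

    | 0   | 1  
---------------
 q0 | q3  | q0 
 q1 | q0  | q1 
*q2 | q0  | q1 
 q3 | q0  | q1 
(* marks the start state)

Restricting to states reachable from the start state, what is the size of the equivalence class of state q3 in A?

3

Every state is reachable, so we keep all 4.
P0 = {q1,q2,q3} | {q0}.
The partition is now stable with 2 blocks: {q1,q2,q3} | {q0}.
The equivalence class containing q3 is {q1,q2,q3}, of size 3.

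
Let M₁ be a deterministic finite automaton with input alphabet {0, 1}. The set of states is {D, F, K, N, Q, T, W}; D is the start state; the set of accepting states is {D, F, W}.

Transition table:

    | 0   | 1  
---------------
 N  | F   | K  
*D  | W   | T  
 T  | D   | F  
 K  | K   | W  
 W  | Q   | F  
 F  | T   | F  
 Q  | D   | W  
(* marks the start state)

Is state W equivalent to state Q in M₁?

No

States {K,N} cannot be reached from the start state, so discard them.
Start with accepting vs non-accepting: {D,F,W} | {Q,T}.
On input 0, block {D,F,W} splits into {F,W} and {D}.
No further refinement is possible. Final partition (3 blocks): {F,W} | {Q,T} | {D}.
W and Q end up in different blocks, so they are distinguishable. For instance, the string 'ε' is accepted from only W.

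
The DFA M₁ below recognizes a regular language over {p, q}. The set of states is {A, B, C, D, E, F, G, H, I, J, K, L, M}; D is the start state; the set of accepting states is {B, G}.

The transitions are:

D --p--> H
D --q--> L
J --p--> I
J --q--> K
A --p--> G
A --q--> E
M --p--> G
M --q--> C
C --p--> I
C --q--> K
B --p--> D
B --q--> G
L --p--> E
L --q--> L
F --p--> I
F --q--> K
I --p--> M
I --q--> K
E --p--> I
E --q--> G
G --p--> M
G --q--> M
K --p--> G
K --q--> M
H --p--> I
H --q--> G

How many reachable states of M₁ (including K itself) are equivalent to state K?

First remove the unreachable states {A,B,F,J}; 9 states remain.
Start with accepting vs non-accepting: {G} | {C,D,E,H,I,K,L,M}.
Split {C,D,E,H,I,K,L,M} by δ(·,p) → {C,D,E,H,I,L} and {K,M}.
Split {C,D,E,H,I,L} by δ(·,p) → {C,D,E,H,L} and {I}.
On input p, block {C,D,E,H,L} splits into {C,E,H} and {D,L}.
Refine {C,E,H} on symbol q: members go to different blocks, giving {E,H} and {C}.
On input q, block {K,M} splits into {K} and {M}.
The partition is now stable with 7 blocks: {G} | {E,H} | {K} | {I} | {D,L} | {C} | {M}.
The equivalence class containing K is {K}, of size 1.

1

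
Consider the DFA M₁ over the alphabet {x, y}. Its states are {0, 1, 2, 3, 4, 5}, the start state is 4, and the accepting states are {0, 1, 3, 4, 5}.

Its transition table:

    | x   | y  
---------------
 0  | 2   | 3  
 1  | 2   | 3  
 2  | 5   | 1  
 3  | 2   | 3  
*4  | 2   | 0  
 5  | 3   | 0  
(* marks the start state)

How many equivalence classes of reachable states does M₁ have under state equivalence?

Every state is reachable, so we keep all 6.
Start with accepting vs non-accepting: {0,1,3,4,5} | {2}.
Refine {0,1,3,4,5} on symbol x: members go to different blocks, giving {0,1,3,4} and {5}.
The partition is now stable with 3 blocks: {0,1,3,4} | {2} | {5}.

3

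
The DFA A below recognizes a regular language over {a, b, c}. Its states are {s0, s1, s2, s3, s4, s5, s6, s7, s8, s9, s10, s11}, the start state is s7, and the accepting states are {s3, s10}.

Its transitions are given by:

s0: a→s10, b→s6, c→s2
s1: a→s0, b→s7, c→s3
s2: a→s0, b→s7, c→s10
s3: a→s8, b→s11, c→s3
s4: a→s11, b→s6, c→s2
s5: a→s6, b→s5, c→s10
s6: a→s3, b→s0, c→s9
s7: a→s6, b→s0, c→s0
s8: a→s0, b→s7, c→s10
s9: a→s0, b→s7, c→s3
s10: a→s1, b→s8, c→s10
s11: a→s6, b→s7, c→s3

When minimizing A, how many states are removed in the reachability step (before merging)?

2

Starting at s7 and following transitions, the reachable set is {s0, s1, s2, s3, s6, s7, s8, s9, s10, s11}. That leaves s4, s5 unreachable — 2 in total.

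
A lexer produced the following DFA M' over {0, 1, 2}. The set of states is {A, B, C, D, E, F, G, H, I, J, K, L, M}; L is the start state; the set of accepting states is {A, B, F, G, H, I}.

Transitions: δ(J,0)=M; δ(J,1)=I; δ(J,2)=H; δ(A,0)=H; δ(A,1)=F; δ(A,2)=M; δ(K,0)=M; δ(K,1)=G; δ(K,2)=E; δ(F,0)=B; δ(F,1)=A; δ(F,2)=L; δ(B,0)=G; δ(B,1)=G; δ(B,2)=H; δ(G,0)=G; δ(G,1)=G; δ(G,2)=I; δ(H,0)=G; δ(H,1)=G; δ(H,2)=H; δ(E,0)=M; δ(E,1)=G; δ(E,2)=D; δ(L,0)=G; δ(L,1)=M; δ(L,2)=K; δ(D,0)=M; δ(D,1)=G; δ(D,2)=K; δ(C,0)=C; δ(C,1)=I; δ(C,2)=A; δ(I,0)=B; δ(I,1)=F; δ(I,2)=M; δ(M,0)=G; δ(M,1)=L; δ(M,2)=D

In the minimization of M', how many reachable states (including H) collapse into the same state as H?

States {C,J} cannot be reached from the start state, so discard them.
Start with accepting vs non-accepting: {A,B,F,G,H,I} | {D,E,K,L,M}.
Refine {A,B,F,G,H,I} on symbol 2: members go to different blocks, giving {A,F,I} and {B,G,H}.
Split {D,E,K,L,M} by δ(·,0) → {D,E,K} and {L,M}.
Refine {B,G,H} on symbol 2: members go to different blocks, giving {B,H} and {G}.
Stable partition: {A,F,I} | {D,E,K} | {B,H} | {L,M} | {G} — 5 equivalence classes.
The equivalence class containing H is {B,H}, of size 2.

2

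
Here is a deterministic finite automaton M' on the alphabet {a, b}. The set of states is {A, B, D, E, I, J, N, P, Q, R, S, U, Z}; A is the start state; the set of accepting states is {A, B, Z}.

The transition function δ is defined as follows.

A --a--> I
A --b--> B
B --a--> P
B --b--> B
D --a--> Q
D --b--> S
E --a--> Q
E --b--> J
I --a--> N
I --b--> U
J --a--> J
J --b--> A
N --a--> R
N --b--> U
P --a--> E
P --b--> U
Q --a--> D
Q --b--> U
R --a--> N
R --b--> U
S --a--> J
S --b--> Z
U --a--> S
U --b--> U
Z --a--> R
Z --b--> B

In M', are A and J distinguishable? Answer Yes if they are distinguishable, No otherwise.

All states are reachable from the start state.
Initial partition by acceptance: {A,B,Z} | {D,E,I,J,N,P,Q,R,S,U}.
Split {D,E,I,J,N,P,Q,R,S,U} by δ(·,b) → {D,E,I,N,P,Q,R,U} and {J,S}.
Refine {D,E,I,N,P,Q,R,U} on symbol a: members go to different blocks, giving {D,E,I,N,P,Q,R} and {U}.
On input b, block {D,E,I,N,P,Q,R} splits into {I,N,P,Q,R} and {D,E}.
Split {I,N,P,Q,R} by δ(·,a) → {I,N,R} and {P,Q}.
Split {A,B,Z} by δ(·,a) → {A,Z} and {B}.
No further refinement is possible. Final partition (7 blocks): {A,Z} | {I,N,R} | {J,S} | {U} | {D,E} | {P,Q} | {B}.
A and J end up in different blocks, so they are distinguishable. For instance, the string 'ε' is accepted from only A.

Yes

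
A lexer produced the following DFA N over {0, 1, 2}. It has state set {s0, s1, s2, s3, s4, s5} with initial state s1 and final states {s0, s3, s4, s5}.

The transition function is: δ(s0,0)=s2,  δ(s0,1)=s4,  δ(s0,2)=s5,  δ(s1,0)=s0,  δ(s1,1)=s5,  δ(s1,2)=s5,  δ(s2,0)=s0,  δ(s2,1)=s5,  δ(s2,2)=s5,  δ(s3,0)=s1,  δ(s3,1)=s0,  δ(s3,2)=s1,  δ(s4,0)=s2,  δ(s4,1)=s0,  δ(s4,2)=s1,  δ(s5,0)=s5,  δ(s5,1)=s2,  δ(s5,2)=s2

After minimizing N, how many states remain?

Reachable states from the start: {s0,s1,s2,s4,s5}. Unreachable: {s3} — drop them.
Start with accepting vs non-accepting: {s0,s4,s5} | {s1,s2}.
Refine {s0,s4,s5} on symbol 0: members go to different blocks, giving {s0,s4} and {s5}.
On input 2, block {s0,s4} splits into {s0} and {s4}.
Stable partition: {s0} | {s1,s2} | {s5} | {s4} — 4 equivalence classes.

4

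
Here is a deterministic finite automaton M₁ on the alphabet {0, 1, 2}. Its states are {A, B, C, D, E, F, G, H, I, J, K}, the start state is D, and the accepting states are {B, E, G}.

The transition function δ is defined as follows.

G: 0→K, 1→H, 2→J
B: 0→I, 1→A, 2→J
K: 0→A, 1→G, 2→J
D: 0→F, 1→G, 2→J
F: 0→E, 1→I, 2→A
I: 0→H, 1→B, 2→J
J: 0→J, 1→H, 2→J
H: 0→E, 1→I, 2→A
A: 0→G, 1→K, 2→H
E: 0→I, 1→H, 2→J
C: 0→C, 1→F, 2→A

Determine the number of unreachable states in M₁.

1

Starting at D and following transitions, the reachable set is {A, B, D, E, F, G, H, I, J, K}. That leaves C unreachable — 1 in total.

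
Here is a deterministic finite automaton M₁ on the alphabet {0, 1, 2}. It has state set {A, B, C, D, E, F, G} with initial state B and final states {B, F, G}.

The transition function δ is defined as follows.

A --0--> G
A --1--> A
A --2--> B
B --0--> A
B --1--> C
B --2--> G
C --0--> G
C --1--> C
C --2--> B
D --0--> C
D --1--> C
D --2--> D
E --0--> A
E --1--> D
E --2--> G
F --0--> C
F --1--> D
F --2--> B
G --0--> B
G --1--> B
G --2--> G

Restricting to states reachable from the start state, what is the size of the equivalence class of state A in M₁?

2

Reachable states from the start: {A,B,C,G}. Unreachable: {D,E,F} — drop them.
P0 = {B,G} | {A,C}.
On input 0, block {B,G} splits into {B} and {G}.
The partition is now stable with 3 blocks: {B} | {A,C} | {G}.
The equivalence class containing A is {A,C}, of size 2.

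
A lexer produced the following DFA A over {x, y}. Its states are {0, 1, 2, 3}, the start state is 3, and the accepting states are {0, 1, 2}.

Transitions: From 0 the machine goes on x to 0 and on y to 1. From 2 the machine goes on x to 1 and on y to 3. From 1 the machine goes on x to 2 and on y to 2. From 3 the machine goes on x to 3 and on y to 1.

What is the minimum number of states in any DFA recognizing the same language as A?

Reachable states from the start: {1,2,3}. Unreachable: {0} — drop them.
P0 = {1,2} | {3}.
Split {1,2} by δ(·,y) → {1} and {2}.
The partition is now stable with 3 blocks: {1} | {3} | {2}.

3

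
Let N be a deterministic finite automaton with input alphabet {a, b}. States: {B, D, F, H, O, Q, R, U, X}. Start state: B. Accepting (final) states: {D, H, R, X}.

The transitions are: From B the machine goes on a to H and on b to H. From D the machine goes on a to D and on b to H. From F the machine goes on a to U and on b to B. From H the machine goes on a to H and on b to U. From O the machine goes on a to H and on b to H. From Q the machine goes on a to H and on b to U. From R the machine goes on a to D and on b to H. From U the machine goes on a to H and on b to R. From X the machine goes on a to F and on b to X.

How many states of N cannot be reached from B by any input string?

4

Starting at B and following transitions, the reachable set is {B, D, H, R, U}. That leaves F, O, Q, X unreachable — 4 in total.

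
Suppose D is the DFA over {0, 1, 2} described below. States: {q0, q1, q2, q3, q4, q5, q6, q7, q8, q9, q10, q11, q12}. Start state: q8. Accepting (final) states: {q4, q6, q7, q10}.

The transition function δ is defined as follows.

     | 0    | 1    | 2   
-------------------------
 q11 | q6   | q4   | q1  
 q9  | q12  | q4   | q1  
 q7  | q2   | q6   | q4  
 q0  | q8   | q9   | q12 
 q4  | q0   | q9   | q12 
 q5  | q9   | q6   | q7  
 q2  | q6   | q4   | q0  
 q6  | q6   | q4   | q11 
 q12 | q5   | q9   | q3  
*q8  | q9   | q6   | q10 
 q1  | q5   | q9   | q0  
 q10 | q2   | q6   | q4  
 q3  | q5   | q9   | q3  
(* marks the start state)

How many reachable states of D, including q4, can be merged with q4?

Every state is reachable, so we keep all 13.
P0 = {q4,q6,q7,q10} | {q0,q1,q2,q3,q5,q8,q9,q11,q12}.
Refine {q4,q6,q7,q10} on symbol 0: members go to different blocks, giving {q4,q7,q10} and {q6}.
On input 1, block {q4,q7,q10} splits into {q7,q10} and {q4}.
Split {q0,q1,q2,q3,q5,q8,q9,q11,q12} by δ(·,0) → {q0,q1,q3,q5,q8,q9,q12} and {q2,q11}.
Split {q0,q1,q3,q5,q8,q9,q12} by δ(·,1) → {q0,q1,q3,q12} and {q5,q8} and {q9}.
Stable partition: {q7,q10} | {q0,q1,q3,q12} | {q6} | {q4} | {q2,q11} | {q5,q8} | {q9} — 7 equivalence classes.
State q4 belongs to the block {q4}, which has 1 states.

1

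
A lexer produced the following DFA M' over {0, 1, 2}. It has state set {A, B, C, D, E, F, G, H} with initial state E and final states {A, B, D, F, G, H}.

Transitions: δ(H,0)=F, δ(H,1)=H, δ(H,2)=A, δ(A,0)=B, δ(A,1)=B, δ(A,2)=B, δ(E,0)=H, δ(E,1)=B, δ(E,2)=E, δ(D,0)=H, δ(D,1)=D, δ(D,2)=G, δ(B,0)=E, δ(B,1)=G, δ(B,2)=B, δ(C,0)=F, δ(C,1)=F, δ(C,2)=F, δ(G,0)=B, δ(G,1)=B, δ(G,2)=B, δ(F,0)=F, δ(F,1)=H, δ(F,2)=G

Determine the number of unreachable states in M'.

2

BFS from E reaches {A, B, E, F, G, H}; the 2 state(s) C, D are never visited.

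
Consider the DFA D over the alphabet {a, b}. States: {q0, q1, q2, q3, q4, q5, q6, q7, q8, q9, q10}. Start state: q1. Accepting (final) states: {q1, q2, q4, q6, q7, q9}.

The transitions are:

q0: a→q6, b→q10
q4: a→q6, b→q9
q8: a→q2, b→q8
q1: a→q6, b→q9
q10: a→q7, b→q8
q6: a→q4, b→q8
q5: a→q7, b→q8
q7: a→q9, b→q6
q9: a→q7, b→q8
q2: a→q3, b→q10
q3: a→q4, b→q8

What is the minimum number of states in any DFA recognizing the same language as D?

States {q0,q5} cannot be reached from the start state, so discard them.
Initial partition by acceptance: {q1,q2,q4,q6,q7,q9} | {q3,q8,q10}.
Split {q1,q2,q4,q6,q7,q9} by δ(·,a) → {q1,q4,q6,q7,q9} and {q2}.
On input b, block {q1,q4,q6,q7,q9} splits into {q1,q4,q7} and {q6,q9}.
On input a, block {q3,q8,q10} splits into {q3,q10} and {q8}.
No further refinement is possible. Final partition (5 blocks): {q1,q4,q7} | {q3,q10} | {q2} | {q6,q9} | {q8}.

5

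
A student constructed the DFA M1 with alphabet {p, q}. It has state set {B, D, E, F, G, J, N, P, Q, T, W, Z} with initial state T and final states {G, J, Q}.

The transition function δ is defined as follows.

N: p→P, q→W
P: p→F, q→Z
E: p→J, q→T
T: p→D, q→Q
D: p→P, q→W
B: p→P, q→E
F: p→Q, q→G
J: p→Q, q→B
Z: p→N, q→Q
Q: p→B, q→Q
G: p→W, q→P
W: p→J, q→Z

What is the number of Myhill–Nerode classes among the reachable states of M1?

P0 = {G,J,Q} | {B,D,E,F,N,P,T,W,Z}.
Refine {G,J,Q} on symbol p: members go to different blocks, giving {G,Q} and {J}.
On input q, block {G,Q} splits into {Q} and {G}.
Split {B,D,E,F,N,P,T,W,Z} by δ(·,p) → {B,D,N,P,T,Z} and {E,W} and {F}.
On input p, block {B,D,N,P,T,Z} splits into {B,D,N,T,Z} and {P}.
On input p, block {B,D,N,T,Z} splits into {B,D,N} and {T,Z}.
No further refinement is possible. Final partition (8 blocks): {Q} | {B,D,N} | {J} | {G} | {E,W} | {F} | {P} | {T,Z}.

8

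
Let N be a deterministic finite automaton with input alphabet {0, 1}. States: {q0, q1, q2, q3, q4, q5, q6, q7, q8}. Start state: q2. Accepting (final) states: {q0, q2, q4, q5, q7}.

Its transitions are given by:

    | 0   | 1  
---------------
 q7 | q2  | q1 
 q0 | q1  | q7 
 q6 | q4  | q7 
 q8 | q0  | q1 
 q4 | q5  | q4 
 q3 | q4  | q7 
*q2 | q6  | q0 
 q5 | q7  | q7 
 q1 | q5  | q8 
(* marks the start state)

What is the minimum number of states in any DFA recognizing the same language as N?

First remove the unreachable states {q3}; 8 states remain.
P0 = {q0,q2,q4,q5,q7} | {q1,q6,q8}.
On input 0, block {q0,q2,q4,q5,q7} splits into {q4,q5,q7} and {q0,q2}.
On input 0, block {q4,q5,q7} splits into {q4,q5} and {q7}.
On input 0, block {q4,q5} splits into {q4} and {q5}.
Refine {q1,q6,q8} on symbol 0: members go to different blocks, giving {q1} and {q6} and {q8}.
Split {q0,q2} by δ(·,0) → {q0} and {q2}.
The partition is now stable with 8 blocks: {q4} | {q1} | {q0} | {q7} | {q5} | {q6} | {q8} | {q2}.

8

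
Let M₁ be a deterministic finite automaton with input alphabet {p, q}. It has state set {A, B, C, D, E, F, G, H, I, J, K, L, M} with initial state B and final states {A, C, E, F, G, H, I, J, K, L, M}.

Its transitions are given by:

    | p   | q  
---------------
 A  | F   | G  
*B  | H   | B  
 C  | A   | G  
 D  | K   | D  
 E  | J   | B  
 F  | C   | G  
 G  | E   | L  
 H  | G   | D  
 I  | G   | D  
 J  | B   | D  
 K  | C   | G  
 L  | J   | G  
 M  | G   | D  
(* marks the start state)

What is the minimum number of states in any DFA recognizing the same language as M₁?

States {I,M} cannot be reached from the start state, so discard them.
Start with accepting vs non-accepting: {A,C,E,F,G,H,J,K,L} | {B,D}.
On input p, block {A,C,E,F,G,H,J,K,L} splits into {A,C,E,F,G,H,K,L} and {J}.
Split {A,C,E,F,G,H,K,L} by δ(·,p) → {A,C,F,G,H,K} and {E,L}.
Refine {A,C,F,G,H,K} on symbol p: members go to different blocks, giving {A,C,F,H,K} and {G}.
Refine {A,C,F,H,K} on symbol p: members go to different blocks, giving {A,C,F,K} and {H}.
On input p, block {B,D} splits into {B} and {D}.
On input q, block {E,L} splits into {E} and {L}.
No further refinement is possible. Final partition (8 blocks): {A,C,F,K} | {B} | {J} | {E} | {G} | {H} | {D} | {L}.

8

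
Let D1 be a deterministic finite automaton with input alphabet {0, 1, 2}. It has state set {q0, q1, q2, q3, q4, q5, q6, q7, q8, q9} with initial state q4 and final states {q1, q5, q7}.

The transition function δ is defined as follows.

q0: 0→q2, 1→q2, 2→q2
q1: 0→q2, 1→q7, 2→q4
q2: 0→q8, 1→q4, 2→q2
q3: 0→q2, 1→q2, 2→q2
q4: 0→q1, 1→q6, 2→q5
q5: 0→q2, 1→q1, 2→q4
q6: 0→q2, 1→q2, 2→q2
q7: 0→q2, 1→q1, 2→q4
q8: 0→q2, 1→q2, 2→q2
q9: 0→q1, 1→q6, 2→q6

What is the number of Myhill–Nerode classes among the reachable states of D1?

4

Reachable states from the start: {q1,q2,q4,q5,q6,q7,q8}. Unreachable: {q0,q3,q9} — drop them.
Start with accepting vs non-accepting: {q1,q5,q7} | {q2,q4,q6,q8}.
On input 0, block {q2,q4,q6,q8} splits into {q2,q6,q8} and {q4}.
On input 1, block {q2,q6,q8} splits into {q6,q8} and {q2}.
No further refinement is possible. Final partition (4 blocks): {q1,q5,q7} | {q6,q8} | {q4} | {q2}.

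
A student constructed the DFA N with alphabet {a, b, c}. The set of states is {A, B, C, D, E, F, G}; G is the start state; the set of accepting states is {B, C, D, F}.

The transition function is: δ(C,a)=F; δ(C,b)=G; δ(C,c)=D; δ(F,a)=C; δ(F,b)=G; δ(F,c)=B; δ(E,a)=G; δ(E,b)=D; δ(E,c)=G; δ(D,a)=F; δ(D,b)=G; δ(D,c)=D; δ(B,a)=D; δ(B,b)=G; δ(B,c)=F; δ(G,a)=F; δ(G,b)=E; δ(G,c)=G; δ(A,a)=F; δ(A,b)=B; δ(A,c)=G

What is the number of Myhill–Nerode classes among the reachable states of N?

3

First remove the unreachable states {A}; 6 states remain.
P0 = {B,C,D,F} | {E,G}.
Split {E,G} by δ(·,a) → {E} and {G}.
The partition is now stable with 3 blocks: {B,C,D,F} | {E} | {G}.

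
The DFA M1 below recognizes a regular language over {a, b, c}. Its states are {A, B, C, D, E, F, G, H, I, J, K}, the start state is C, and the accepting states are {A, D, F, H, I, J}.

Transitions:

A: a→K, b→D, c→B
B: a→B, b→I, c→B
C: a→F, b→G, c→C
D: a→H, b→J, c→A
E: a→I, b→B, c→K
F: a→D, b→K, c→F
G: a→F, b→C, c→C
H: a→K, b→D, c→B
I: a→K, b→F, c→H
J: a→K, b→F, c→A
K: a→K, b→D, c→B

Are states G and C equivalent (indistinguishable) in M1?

Yes

States {E} cannot be reached from the start state, so discard them.
Initial partition by acceptance: {A,D,F,H,I,J} | {B,C,G,K}.
Split {A,D,F,H,I,J} by δ(·,a) → {A,H,I,J} and {D,F}.
Split {A,H,I,J} by δ(·,c) → {A,H} and {I,J}.
Refine {B,C,G,K} on symbol a: members go to different blocks, giving {B,K} and {C,G}.
Split {B,K} by δ(·,b) → {B} and {K}.
On input a, block {D,F} splits into {D} and {F}.
Stable partition: {A,H} | {B} | {D} | {I,J} | {C,G} | {K} | {F} — 7 equivalence classes.
G and C lie in the same block of the stable partition, so they are equivalent — no string distinguishes them.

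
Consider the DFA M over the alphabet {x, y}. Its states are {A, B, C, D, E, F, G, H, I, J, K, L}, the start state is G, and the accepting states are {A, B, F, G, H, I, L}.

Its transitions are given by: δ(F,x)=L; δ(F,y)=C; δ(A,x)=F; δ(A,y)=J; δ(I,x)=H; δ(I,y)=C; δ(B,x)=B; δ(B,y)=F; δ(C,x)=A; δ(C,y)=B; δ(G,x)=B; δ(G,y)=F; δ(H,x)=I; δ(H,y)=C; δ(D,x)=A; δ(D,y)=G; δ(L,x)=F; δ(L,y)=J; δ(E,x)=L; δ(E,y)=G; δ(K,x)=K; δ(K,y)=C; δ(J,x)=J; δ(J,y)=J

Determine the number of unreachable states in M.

Starting at G and following transitions, the reachable set is {A, B, C, F, G, J, L}. That leaves D, E, H, I, K unreachable — 5 in total.

5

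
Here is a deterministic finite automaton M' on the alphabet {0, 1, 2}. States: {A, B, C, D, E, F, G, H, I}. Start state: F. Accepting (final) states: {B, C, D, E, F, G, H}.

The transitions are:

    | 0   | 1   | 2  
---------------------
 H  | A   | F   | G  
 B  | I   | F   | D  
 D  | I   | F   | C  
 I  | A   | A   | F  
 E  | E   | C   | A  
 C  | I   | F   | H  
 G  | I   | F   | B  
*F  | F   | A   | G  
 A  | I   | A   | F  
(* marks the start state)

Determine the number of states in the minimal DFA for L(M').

Reachable states from the start: {A,B,C,D,F,G,H,I}. Unreachable: {E} — drop them.
P0 = {B,C,D,F,G,H} | {A,I}.
Refine {B,C,D,F,G,H} on symbol 0: members go to different blocks, giving {B,C,D,G,H} and {F}.
The partition is now stable with 3 blocks: {B,C,D,G,H} | {A,I} | {F}.

3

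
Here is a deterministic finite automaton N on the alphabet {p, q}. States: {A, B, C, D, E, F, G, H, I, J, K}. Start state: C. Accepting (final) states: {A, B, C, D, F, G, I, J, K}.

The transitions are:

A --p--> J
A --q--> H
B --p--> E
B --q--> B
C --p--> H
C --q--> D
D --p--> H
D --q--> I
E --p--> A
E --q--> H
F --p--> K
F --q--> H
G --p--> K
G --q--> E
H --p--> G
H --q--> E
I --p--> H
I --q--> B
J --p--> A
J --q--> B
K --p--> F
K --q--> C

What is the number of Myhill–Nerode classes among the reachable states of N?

4

Every state is reachable, so we keep all 11.
Initial partition by acceptance: {A,B,C,D,F,G,I,J,K} | {E,H}.
On input p, block {A,B,C,D,F,G,I,J,K} splits into {A,F,G,J,K} and {B,C,D,I}.
Refine {A,F,G,J,K} on symbol q: members go to different blocks, giving {A,F,G} and {J,K}.
No further refinement is possible. Final partition (4 blocks): {A,F,G} | {E,H} | {B,C,D,I} | {J,K}.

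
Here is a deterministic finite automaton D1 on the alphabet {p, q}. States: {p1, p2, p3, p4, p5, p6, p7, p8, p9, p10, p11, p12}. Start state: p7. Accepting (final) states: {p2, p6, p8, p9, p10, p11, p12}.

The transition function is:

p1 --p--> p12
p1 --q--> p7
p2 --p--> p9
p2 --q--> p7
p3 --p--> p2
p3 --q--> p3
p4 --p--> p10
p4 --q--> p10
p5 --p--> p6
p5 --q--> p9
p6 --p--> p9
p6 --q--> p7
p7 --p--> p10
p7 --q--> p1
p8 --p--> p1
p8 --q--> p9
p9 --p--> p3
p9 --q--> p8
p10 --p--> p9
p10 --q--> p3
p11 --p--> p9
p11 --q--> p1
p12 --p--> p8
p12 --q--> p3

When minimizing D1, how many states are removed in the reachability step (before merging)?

Starting at p7 and following transitions, the reachable set is {p1, p2, p3, p7, p8, p9, p10, p12}. That leaves p4, p5, p6, p11 unreachable — 4 in total.

4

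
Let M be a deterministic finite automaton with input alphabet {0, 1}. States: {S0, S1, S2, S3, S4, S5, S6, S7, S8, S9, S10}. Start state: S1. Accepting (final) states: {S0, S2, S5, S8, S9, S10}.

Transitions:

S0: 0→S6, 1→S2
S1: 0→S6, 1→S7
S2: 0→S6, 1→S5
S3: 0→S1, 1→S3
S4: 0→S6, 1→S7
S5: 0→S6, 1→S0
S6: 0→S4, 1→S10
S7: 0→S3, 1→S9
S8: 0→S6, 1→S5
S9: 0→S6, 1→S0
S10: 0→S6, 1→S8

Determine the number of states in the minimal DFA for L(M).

All states are reachable from the start state.
P0 = {S0,S2,S5,S8,S9,S10} | {S1,S3,S4,S6,S7}.
On input 1, block {S1,S3,S4,S6,S7} splits into {S1,S3,S4} and {S6,S7}.
Split {S1,S3,S4} by δ(·,0) → {S1,S4} and {S3}.
On input 0, block {S6,S7} splits into {S6} and {S7}.
The partition is now stable with 5 blocks: {S0,S2,S5,S8,S9,S10} | {S1,S4} | {S6} | {S3} | {S7}.

5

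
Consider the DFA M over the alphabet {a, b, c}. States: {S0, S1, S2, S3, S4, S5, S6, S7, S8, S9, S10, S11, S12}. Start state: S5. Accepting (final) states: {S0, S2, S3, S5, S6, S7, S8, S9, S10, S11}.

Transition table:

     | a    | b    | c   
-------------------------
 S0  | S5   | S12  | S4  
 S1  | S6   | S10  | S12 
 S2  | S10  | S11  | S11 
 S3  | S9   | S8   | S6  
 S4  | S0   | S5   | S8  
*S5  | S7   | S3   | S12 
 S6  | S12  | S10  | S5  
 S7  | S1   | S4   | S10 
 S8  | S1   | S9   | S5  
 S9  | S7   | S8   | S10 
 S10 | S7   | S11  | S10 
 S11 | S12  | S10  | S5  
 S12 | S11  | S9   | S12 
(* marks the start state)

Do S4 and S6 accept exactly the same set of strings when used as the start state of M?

No

States {S2} cannot be reached from the start state, so discard them.
Start with accepting vs non-accepting: {S0,S3,S5,S6,S7,S8,S9,S10,S11} | {S1,S4,S12}.
Split {S0,S3,S5,S6,S7,S8,S9,S10,S11} by δ(·,a) → {S0,S3,S5,S9,S10} and {S6,S7,S8,S11}.
On input a, block {S0,S3,S5,S9,S10} splits into {S5,S9,S10} and {S0,S3}.
Split {S5,S9,S10} by δ(·,b) → {S9,S10} and {S5}.
Refine {S1,S4,S12} on symbol a: members go to different blocks, giving {S1,S12} and {S4}.
Refine {S6,S7,S8,S11} on symbol b: members go to different blocks, giving {S6,S8,S11} and {S7}.
Refine {S0,S3} on symbol a: members go to different blocks, giving {S0} and {S3}.
Stable partition: {S9,S10} | {S1,S12} | {S6,S8,S11} | {S0} | {S5} | {S4} | {S7} | {S3} — 8 equivalence classes.
S4 and S6 end up in different blocks, so they are distinguishable. For instance, the string 'ε' is accepted from only S6.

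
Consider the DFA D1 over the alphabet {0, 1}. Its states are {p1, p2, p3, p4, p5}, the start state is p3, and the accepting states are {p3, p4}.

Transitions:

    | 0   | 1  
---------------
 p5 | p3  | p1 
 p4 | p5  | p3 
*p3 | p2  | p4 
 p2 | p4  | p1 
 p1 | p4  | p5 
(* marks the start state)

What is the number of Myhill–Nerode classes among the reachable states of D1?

2

All states are reachable from the start state.
Start with accepting vs non-accepting: {p3,p4} | {p1,p2,p5}.
No further refinement is possible. Final partition (2 blocks): {p3,p4} | {p1,p2,p5}.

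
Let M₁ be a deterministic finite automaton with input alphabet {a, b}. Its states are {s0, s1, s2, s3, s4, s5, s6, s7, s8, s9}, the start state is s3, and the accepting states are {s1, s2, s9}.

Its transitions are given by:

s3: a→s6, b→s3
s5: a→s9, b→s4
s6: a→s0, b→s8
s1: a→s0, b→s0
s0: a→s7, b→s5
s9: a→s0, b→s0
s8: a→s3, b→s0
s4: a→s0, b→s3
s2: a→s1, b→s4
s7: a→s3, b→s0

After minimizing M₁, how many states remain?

7

Reachable states from the start: {s0,s3,s4,s5,s6,s7,s8,s9}. Unreachable: {s1,s2} — drop them.
Start with accepting vs non-accepting: {s9} | {s0,s3,s4,s5,s6,s7,s8}.
On input a, block {s0,s3,s4,s5,s6,s7,s8} splits into {s0,s3,s4,s6,s7,s8} and {s5}.
On input b, block {s0,s3,s4,s6,s7,s8} splits into {s3,s4,s6,s7,s8} and {s0}.
Split {s3,s4,s6,s7,s8} by δ(·,a) → {s3,s7,s8} and {s4,s6}.
Split {s3,s7,s8} by δ(·,a) → {s7,s8} and {s3}.
Refine {s4,s6} on symbol b: members go to different blocks, giving {s4} and {s6}.
The partition is now stable with 7 blocks: {s9} | {s7,s8} | {s5} | {s0} | {s4} | {s3} | {s6}.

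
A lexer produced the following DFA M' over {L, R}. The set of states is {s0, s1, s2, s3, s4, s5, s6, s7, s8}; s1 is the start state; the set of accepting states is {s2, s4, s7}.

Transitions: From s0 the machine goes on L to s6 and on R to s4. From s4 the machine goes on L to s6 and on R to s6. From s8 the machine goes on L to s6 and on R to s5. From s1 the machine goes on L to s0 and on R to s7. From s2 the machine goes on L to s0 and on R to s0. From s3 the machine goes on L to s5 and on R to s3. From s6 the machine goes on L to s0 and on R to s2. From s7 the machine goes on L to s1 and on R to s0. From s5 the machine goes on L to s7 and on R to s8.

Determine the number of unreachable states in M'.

3

No path from s1 leads to s3, s5, s8; the other 6 states are all reachable.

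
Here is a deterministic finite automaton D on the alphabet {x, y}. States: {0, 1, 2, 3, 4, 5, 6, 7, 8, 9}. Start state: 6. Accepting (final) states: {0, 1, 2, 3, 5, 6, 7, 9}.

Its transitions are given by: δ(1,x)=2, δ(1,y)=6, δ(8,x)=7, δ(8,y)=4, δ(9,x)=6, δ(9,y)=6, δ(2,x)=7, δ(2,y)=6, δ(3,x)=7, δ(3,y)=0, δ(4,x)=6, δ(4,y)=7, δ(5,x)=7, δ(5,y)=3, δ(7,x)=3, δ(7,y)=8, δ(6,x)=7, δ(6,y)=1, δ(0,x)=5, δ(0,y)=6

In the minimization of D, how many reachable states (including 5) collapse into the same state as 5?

2

Reachable states from the start: {0,1,2,3,4,5,6,7,8}. Unreachable: {9} — drop them.
P0 = {0,1,2,3,5,6,7} | {4,8}.
Split {0,1,2,3,5,6,7} by δ(·,y) → {0,1,2,3,5,6} and {7}.
Refine {0,1,2,3,5,6} on symbol x: members go to different blocks, giving {2,3,5,6} and {0,1}.
Split {2,3,5,6} by δ(·,y) → {2,5} and {3,6}.
On input x, block {4,8} splits into {4} and {8}.
The partition is now stable with 6 blocks: {2,5} | {4} | {7} | {0,1} | {3,6} | {8}.
The equivalence class containing 5 is {2,5}, of size 2.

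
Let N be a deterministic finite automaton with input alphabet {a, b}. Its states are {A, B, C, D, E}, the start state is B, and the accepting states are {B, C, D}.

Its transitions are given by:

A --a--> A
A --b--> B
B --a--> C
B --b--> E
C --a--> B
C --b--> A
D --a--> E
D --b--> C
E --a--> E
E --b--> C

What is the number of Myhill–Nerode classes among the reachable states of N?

First remove the unreachable states {D}; 4 states remain.
Initial partition by acceptance: {B,C} | {A,E}.
Stable partition: {B,C} | {A,E} — 2 equivalence classes.

2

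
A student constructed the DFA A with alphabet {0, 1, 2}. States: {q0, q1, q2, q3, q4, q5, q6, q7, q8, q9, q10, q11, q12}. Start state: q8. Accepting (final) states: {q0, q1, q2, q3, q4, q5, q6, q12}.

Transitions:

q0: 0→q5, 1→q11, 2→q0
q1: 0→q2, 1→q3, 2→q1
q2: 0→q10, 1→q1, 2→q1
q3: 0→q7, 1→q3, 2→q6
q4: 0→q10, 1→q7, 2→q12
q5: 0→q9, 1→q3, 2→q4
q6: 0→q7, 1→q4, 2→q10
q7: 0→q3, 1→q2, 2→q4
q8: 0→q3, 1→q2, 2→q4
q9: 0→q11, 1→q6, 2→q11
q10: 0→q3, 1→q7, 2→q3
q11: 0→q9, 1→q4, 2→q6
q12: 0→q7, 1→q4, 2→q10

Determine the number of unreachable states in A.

4

Starting at q8 and following transitions, the reachable set is {q1, q2, q3, q4, q6, q7, q8, q10, q12}. That leaves q0, q5, q9, q11 unreachable — 4 in total.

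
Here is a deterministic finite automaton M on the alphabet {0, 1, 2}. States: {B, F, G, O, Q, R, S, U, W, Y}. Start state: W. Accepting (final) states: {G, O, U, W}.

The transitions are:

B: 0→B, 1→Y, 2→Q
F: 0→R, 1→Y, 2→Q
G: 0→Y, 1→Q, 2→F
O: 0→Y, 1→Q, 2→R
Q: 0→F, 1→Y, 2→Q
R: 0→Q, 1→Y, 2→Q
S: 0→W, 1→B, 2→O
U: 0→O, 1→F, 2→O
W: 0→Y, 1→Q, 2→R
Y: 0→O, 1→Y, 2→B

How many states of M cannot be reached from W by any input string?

3

Starting at W and following transitions, the reachable set is {B, F, O, Q, R, W, Y}. That leaves G, S, U unreachable — 3 in total.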